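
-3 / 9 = -1 / 3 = -0.33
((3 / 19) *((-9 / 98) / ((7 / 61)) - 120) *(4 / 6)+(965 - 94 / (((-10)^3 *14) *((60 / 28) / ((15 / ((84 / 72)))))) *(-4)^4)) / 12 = 196038961 / 2443875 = 80.22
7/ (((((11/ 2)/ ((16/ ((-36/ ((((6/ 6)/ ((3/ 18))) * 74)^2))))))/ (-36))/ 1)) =44158464/ 11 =4014405.82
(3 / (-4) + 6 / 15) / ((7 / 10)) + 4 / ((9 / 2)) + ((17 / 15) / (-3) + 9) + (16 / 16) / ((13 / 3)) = 9.24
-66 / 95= -0.69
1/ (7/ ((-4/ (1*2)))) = -2/ 7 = -0.29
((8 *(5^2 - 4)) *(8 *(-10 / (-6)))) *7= 15680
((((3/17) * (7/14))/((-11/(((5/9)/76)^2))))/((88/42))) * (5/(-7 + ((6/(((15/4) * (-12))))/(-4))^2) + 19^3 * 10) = -37803842125/2694235693248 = -0.01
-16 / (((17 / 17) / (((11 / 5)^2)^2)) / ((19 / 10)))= -2225432 / 3125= -712.14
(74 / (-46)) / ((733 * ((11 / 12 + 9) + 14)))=-444 / 4838533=-0.00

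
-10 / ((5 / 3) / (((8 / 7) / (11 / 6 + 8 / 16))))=-144 / 49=-2.94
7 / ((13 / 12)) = 84 / 13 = 6.46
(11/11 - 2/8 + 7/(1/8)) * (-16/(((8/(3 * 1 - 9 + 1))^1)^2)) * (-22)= 62425/8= 7803.12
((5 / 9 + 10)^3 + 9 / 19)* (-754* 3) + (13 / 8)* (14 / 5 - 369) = -491617948211 / 184680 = -2661998.85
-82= -82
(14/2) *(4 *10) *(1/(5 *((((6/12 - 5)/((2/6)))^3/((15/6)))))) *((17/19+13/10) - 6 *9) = 367472/124659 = 2.95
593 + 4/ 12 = 1780/ 3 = 593.33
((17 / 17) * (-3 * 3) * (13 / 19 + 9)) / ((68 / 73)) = -30222 / 323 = -93.57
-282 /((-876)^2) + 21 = 2685769 /127896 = 21.00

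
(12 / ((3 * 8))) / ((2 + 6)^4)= 1 / 8192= 0.00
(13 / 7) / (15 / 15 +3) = 13 / 28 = 0.46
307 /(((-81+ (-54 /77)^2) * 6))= -1820203 /2863998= -0.64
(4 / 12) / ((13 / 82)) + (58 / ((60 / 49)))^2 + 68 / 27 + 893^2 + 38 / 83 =799697.68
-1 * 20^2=-400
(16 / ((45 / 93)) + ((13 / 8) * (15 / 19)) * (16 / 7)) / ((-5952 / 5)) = -35909 / 1187424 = -0.03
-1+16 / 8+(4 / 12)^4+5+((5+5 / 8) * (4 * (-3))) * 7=-466.49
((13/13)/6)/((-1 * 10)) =-1/60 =-0.02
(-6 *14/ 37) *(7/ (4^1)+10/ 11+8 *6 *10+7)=-452445/ 407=-1111.66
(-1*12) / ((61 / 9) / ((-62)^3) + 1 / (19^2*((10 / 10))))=-9291932064 / 2122931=-4376.94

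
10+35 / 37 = 405 / 37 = 10.95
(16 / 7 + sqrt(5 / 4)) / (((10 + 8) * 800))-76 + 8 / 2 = -453599 / 6300 + sqrt(5) / 28800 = -72.00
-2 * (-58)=116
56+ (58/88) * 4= 645/11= 58.64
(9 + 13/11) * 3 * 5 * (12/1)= 20160/11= 1832.73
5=5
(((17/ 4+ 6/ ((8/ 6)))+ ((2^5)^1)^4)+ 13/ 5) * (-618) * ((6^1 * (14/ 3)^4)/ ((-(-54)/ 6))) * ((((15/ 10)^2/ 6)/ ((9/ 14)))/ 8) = -36304631638387/ 2430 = -14940177628.97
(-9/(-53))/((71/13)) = 117/3763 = 0.03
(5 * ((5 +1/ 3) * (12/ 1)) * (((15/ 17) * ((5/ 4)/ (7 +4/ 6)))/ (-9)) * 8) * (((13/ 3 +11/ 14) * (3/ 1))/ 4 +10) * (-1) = 1550000/ 2737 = 566.31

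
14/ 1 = 14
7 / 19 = 0.37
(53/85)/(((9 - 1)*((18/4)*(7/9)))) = 53/2380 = 0.02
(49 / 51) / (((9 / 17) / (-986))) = -48314 / 27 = -1789.41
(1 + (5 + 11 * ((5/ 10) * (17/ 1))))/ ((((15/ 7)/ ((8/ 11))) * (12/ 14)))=19502/ 495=39.40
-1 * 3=-3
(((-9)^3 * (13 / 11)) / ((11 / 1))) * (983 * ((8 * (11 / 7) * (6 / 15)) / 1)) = -387153.91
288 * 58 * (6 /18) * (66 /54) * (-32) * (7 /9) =-4573184 /27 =-169377.19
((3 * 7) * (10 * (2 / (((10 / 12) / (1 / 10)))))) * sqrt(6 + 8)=252 * sqrt(14) / 5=188.58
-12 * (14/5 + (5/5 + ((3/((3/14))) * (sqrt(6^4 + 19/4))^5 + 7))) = -6253449279 * sqrt(43)/4 - 648/5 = -10251652432.57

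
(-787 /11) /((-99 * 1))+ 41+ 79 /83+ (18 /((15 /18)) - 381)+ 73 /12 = -561560291 /1807740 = -310.64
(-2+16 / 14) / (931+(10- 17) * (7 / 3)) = -0.00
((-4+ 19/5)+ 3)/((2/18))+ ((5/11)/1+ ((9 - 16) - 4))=806/55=14.65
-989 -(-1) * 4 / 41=-988.90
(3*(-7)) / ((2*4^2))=-21 / 32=-0.66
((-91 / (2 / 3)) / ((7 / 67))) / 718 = -2613 / 1436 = -1.82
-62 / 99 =-0.63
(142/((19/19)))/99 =142/99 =1.43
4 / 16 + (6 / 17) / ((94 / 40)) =1279 / 3196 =0.40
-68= -68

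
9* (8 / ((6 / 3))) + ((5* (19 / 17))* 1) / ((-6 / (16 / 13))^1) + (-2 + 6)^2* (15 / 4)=94.85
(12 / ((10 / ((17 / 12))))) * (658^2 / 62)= 1840097 / 155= 11871.59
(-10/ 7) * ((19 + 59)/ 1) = -780/ 7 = -111.43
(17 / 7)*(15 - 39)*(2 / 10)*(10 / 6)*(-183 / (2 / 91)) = 161772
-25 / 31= -0.81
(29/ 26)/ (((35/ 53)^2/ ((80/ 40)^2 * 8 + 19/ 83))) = 8716327/ 105742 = 82.43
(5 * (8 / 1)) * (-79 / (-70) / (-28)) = -79 / 49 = -1.61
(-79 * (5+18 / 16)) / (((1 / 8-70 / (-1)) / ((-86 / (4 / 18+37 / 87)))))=28962822 / 31603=916.46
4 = 4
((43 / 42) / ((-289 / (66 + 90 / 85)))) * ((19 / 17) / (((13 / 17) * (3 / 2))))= -310460 / 1341249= -0.23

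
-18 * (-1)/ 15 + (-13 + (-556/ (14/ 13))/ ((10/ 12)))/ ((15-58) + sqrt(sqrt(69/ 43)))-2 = 22139 * 43^(1/ 4) * 69^(3/ 4)/ 5145293090 + 951977 * sqrt(2967)/ 5145293090 + 40935011 * 43^(3/ 4) * 69^(1/ 4)/ 5145293090 + 71572600867/ 5145293090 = 14.31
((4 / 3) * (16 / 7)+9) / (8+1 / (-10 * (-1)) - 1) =2530 / 1491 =1.70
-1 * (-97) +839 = 936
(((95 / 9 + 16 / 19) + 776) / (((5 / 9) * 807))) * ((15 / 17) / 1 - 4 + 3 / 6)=-2396681 / 521322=-4.60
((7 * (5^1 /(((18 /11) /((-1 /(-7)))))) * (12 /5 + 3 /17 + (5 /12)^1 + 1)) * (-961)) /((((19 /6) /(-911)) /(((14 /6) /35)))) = 39223727213 /174420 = 224880.90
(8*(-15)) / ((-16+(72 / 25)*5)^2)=-375 / 8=-46.88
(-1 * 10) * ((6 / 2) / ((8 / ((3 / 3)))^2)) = -15 / 32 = -0.47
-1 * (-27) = 27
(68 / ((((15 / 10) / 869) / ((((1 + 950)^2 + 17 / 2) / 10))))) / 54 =26721683087 / 405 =65979464.41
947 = 947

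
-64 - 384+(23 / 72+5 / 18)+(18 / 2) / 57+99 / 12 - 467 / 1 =-1239401 / 1368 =-905.99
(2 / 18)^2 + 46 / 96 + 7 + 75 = 106909 / 1296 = 82.49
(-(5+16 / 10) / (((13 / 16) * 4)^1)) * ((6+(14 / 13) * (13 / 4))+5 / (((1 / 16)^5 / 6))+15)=-4152364194 / 65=-63882526.06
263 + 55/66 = 1583/6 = 263.83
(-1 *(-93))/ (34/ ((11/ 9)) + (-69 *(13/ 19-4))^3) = 2338919/ 301190562669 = 0.00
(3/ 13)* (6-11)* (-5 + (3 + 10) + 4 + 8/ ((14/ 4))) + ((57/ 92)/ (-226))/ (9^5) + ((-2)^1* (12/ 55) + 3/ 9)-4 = -42167237048479/ 2048290924680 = -20.59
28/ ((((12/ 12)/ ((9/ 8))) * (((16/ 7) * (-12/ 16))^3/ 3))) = -2401/ 128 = -18.76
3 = 3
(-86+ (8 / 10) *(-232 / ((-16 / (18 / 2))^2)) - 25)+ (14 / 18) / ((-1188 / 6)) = -6049139 / 35640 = -169.73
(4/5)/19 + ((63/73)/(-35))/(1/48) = -7916/6935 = -1.14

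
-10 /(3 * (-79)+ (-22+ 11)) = 5 /124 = 0.04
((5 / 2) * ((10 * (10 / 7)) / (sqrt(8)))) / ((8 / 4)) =125 * sqrt(2) / 28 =6.31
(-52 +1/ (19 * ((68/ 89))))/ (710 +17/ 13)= -0.07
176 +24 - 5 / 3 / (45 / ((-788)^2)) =-615544 / 27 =-22797.93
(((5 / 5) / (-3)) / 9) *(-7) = 7 / 27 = 0.26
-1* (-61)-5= 56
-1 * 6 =-6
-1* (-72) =72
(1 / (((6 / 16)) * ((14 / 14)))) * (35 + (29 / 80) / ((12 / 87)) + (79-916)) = -255799 / 120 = -2131.66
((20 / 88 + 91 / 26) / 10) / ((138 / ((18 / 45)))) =41 / 37950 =0.00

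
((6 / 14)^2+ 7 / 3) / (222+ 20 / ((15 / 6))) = 37 / 3381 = 0.01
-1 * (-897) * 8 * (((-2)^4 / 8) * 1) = 14352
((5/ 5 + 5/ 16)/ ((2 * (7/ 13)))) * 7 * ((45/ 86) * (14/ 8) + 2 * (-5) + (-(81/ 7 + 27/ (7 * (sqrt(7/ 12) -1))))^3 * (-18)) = 3716536711407/ 67424000 -766869363 * sqrt(21)/ 49000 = -16597.25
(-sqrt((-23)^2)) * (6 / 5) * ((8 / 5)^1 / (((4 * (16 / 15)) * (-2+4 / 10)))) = 207 / 32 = 6.47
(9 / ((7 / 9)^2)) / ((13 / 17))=12393 / 637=19.46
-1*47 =-47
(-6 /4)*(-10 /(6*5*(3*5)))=1 /30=0.03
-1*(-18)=18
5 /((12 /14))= 35 /6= 5.83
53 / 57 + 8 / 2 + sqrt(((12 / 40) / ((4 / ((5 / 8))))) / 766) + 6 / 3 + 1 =sqrt(2298) / 6128 + 452 / 57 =7.94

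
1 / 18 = 0.06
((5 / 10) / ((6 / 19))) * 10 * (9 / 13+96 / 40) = 1273 / 26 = 48.96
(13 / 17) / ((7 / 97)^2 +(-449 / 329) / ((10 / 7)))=-57488990 / 71427387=-0.80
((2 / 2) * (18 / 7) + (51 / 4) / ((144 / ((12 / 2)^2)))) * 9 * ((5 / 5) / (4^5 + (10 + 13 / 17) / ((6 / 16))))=98685 / 2004352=0.05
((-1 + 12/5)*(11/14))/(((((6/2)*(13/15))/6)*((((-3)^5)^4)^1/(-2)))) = -22/15109399071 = -0.00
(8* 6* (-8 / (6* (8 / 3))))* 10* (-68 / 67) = 16320 / 67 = 243.58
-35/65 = -7/13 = -0.54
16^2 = 256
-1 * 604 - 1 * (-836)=232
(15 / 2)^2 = 56.25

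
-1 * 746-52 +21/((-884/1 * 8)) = -5643477/7072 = -798.00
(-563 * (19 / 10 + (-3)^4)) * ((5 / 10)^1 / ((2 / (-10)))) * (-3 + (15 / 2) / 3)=-466727 / 8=-58340.88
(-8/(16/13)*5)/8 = -65/16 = -4.06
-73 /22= -3.32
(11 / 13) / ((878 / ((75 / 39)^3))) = 171875 / 25076558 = 0.01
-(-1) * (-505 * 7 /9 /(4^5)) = -3535 /9216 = -0.38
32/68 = 8/17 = 0.47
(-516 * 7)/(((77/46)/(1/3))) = -7912/11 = -719.27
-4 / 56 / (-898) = 1 / 12572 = 0.00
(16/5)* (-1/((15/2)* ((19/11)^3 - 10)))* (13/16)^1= 34606/483825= 0.07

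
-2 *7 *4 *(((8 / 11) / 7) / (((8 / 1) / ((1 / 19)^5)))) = -8 / 27237089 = -0.00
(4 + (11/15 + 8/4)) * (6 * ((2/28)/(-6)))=-101/210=-0.48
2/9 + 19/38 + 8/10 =137/90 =1.52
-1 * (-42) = 42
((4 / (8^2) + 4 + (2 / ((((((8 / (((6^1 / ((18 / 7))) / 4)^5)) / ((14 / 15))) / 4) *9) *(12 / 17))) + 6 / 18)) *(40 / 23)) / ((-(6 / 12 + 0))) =-887997473 / 57946752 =-15.32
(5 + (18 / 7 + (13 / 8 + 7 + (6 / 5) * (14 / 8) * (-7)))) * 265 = 22207 / 56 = 396.55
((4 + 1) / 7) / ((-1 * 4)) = -5 / 28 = -0.18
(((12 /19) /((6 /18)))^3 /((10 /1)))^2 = 544195584 /1176147025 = 0.46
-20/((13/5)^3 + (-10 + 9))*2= -625/259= -2.41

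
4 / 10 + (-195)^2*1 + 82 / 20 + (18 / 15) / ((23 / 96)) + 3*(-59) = 8707227 / 230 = 37857.51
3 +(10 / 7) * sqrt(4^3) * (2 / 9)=349 / 63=5.54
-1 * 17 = -17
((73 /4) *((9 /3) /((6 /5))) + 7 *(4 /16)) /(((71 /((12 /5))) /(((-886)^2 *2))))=892540452 /355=2514198.46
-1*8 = -8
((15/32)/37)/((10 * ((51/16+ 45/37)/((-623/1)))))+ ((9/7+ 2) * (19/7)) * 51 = 77439085/170324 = 454.66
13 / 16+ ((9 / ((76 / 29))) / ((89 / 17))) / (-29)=21371 / 27056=0.79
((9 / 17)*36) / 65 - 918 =-917.71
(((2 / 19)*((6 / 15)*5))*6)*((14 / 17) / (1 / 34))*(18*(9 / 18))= 6048 / 19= 318.32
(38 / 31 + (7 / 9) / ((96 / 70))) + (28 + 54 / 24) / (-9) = -21001 / 13392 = -1.57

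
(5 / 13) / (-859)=-5 / 11167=-0.00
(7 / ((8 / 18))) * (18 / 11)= 567 / 22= 25.77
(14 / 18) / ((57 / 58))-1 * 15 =-7289 / 513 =-14.21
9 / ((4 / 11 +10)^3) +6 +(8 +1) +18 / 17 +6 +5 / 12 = 22.48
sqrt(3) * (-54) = -54 * sqrt(3) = -93.53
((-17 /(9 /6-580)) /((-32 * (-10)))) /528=17 /97743360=0.00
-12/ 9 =-4/ 3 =-1.33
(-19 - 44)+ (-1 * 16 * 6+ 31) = -128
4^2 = 16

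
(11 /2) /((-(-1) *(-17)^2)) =11 /578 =0.02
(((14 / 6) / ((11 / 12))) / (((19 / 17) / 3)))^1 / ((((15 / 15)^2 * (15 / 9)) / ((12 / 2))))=25704 / 1045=24.60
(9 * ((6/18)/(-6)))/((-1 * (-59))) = -1/118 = -0.01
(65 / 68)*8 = 130 / 17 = 7.65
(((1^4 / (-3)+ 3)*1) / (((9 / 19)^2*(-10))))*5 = -1444 / 243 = -5.94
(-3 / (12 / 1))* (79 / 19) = -79 / 76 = -1.04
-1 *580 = -580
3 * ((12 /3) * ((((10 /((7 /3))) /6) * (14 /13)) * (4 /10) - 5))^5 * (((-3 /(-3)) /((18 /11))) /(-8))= 533806.45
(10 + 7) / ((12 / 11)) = 187 / 12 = 15.58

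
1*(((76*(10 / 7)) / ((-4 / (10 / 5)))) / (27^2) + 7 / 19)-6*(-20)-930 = -78506669 / 96957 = -809.71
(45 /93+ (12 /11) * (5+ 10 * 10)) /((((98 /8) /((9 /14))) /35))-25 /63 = 31712575 /150381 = 210.88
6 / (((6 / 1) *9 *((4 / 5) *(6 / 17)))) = 85 / 216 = 0.39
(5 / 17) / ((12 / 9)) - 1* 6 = -5.78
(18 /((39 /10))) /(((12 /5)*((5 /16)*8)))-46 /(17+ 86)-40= -53128 /1339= -39.68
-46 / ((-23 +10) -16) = 46 / 29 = 1.59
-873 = -873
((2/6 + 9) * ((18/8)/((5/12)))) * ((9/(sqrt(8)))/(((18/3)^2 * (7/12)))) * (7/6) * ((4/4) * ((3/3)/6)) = 1.48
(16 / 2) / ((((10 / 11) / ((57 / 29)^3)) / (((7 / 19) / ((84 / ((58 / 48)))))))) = 11913 / 33640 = 0.35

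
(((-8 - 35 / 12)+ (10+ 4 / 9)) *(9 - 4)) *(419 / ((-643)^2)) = -35615 / 14884164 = -0.00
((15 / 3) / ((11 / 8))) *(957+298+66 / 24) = 50310 / 11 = 4573.64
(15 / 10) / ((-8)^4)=3 / 8192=0.00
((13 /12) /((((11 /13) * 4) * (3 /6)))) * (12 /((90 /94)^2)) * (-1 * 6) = -373321 /7425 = -50.28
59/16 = 3.69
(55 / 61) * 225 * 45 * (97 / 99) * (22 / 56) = 6001875 / 1708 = 3513.98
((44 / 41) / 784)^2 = 121 / 64577296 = 0.00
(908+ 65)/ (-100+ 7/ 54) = -52542/ 5393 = -9.74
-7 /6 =-1.17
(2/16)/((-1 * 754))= -1/6032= -0.00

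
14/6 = 7/3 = 2.33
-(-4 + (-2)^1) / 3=2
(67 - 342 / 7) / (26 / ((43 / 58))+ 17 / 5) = 27305 / 57897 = 0.47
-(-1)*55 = 55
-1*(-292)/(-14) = -146/7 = -20.86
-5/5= -1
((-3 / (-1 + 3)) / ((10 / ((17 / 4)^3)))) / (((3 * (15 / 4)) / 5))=-4913 / 960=-5.12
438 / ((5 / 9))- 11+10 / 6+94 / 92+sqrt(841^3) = 25169.09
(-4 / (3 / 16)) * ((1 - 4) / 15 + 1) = -256 / 15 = -17.07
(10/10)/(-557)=-1/557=-0.00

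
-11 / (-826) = 11 / 826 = 0.01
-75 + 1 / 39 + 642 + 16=22738 / 39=583.03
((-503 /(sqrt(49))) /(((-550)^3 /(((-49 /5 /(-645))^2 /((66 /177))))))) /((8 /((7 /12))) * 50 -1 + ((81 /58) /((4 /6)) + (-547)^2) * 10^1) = 2066379833 /23128277576802293671875000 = 0.00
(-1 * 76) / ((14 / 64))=-2432 / 7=-347.43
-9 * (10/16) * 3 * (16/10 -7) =729/8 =91.12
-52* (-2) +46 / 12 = 647 / 6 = 107.83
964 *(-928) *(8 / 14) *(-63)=32205312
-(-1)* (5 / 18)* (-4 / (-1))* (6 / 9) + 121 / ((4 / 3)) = 9881 / 108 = 91.49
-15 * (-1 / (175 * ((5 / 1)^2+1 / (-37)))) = 37 / 10780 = 0.00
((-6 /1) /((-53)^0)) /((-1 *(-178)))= -3 /89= -0.03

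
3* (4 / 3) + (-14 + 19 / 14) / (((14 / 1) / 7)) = -65 / 28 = -2.32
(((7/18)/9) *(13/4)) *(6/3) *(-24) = -182/27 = -6.74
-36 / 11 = -3.27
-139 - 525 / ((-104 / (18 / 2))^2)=-1545949 / 10816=-142.93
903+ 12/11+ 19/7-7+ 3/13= 900936/1001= 900.04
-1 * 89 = -89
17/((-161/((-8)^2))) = -1088/161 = -6.76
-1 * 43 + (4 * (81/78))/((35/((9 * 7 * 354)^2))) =3836922493/65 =59029576.82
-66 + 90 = 24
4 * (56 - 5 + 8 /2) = 220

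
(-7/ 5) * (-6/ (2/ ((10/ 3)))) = 14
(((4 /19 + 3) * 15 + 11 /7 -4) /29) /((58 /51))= 155091 /111853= 1.39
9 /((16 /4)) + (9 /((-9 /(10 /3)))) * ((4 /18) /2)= 203 /108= 1.88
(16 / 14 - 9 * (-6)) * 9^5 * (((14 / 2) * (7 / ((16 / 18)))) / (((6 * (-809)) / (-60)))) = 3589883955 / 1618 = 2218716.91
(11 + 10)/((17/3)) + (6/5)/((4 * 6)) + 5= 2977/340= 8.76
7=7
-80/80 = -1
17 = 17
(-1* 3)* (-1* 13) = 39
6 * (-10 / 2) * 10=-300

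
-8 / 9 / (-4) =0.22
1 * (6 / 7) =6 / 7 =0.86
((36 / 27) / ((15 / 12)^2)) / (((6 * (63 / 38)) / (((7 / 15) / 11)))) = 1216 / 334125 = 0.00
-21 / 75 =-7 / 25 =-0.28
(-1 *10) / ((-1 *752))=0.01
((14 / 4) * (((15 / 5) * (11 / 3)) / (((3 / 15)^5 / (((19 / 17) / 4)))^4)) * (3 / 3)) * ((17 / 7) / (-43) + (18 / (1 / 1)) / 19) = 36660447597503662109375 / 1838798336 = 19937176839768.29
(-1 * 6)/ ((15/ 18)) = -36/ 5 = -7.20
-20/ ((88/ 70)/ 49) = -8575/ 11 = -779.55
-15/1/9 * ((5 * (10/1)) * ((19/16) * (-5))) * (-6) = -11875/4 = -2968.75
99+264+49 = 412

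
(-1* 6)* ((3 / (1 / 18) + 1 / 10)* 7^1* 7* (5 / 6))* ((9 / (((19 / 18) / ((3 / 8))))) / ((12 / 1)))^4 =-1141125526989 / 17081434112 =-66.81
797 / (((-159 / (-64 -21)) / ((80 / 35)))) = 1083920 / 1113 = 973.87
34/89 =0.38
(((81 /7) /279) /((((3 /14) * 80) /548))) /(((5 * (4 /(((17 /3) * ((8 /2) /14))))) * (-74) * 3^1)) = -2329 /4817400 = -0.00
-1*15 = -15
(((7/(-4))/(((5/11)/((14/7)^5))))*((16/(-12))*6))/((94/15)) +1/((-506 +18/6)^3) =940731991537/5981385769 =157.28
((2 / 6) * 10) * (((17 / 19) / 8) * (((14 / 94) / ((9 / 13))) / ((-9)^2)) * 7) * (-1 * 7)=-379015 / 7811964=-0.05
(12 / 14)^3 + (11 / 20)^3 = 2184533 / 2744000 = 0.80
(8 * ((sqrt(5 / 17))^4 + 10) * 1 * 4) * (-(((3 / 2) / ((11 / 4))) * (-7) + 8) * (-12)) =4680960 / 289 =16197.09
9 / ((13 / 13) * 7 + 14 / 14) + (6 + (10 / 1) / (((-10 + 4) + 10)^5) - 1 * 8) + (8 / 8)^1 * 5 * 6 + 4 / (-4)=14405 / 512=28.13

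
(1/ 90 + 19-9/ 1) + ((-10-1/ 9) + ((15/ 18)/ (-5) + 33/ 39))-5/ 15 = 16/ 65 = 0.25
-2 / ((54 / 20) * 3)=-20 / 81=-0.25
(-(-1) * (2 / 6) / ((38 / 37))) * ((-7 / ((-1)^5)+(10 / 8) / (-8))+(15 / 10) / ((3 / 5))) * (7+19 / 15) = 342953 / 13680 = 25.07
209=209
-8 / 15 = -0.53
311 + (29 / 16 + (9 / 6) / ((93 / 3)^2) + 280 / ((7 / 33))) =25106149 / 15376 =1632.81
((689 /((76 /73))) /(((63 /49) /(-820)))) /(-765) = 14435239 /26163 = 551.74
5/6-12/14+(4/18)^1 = 25/126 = 0.20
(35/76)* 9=315/76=4.14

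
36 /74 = 0.49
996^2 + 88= 992104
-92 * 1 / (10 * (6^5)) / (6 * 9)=-23 / 1049760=-0.00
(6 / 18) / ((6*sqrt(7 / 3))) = sqrt(21) / 126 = 0.04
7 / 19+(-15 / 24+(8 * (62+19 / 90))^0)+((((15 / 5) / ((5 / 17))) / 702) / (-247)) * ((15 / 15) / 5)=4296757 / 5779800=0.74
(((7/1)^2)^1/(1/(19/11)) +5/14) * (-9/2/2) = -117801/616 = -191.24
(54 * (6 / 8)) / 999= 3 / 74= 0.04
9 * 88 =792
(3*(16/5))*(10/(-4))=-24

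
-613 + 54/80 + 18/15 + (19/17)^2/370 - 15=-267804741/427720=-626.12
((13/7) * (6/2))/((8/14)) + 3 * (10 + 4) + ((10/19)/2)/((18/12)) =11839/228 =51.93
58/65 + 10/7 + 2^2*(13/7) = 4436/455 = 9.75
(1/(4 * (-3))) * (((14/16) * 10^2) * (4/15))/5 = -7/18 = -0.39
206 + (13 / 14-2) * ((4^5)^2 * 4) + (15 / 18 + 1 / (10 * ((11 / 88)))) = -943674797 / 210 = -4493689.51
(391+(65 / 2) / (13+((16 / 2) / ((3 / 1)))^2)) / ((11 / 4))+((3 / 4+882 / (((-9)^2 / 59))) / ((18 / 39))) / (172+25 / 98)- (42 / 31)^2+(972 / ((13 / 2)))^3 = 25628589734824245898397 / 7663843541538756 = 3344090.94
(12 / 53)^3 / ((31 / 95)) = 164160 / 4615187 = 0.04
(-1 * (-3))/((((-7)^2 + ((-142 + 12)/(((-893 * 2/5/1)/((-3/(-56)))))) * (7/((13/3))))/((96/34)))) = 1028736/5954777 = 0.17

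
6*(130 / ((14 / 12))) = 4680 / 7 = 668.57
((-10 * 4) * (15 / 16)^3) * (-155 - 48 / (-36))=2593125 / 512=5064.70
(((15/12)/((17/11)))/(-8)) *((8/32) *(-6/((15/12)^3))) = 33/425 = 0.08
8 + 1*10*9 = 98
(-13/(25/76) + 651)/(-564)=-15287/14100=-1.08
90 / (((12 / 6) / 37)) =1665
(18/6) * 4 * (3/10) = 18/5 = 3.60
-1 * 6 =-6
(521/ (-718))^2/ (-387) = -271441/ 199507788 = -0.00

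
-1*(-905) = 905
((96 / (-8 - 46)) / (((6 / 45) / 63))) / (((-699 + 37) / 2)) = 840 / 331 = 2.54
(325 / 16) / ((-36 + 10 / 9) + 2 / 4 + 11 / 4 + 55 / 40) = -2925 / 4358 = -0.67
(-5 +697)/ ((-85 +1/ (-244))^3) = -10052534528/ 8922551729021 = -0.00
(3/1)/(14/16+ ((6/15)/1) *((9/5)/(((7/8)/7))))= 600/1327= 0.45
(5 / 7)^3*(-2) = -250 / 343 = -0.73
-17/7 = -2.43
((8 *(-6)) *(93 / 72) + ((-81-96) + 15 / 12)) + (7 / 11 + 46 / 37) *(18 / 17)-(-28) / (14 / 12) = -344745 / 1628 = -211.76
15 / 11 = 1.36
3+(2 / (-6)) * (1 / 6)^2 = 323 / 108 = 2.99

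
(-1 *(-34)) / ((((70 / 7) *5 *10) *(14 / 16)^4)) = 34816 / 300125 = 0.12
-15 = -15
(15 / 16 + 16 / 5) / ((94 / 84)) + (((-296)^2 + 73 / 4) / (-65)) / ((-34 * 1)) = 1801141 / 41548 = 43.35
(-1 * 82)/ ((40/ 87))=-3567/ 20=-178.35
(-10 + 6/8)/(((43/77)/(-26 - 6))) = 22792/43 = 530.05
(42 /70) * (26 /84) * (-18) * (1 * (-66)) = 7722 /35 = 220.63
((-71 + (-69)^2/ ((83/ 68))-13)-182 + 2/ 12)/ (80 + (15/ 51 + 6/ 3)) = 30771751/ 696702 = 44.17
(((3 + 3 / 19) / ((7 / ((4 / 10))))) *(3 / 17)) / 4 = 18 / 2261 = 0.01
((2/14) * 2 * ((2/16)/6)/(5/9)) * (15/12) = 3/224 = 0.01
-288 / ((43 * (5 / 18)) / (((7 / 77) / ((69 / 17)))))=-29376 / 54395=-0.54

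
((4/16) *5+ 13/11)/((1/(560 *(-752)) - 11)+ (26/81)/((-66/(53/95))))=-52010320320/235319716963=-0.22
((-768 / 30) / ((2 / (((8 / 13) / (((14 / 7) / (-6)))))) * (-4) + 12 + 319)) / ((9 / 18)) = -384 / 2515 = -0.15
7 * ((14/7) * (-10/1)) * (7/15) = -196/3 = -65.33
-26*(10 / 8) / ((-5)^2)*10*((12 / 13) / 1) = -12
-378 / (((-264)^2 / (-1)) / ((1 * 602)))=6321 / 1936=3.26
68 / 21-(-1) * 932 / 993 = 4.18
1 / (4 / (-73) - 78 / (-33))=803 / 1854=0.43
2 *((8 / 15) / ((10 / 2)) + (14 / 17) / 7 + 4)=10772 / 1275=8.45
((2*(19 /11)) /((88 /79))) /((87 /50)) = 37525 /21054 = 1.78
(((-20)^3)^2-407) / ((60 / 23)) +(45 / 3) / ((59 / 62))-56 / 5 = 86847463853 / 3540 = 24533181.88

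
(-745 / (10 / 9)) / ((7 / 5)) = -6705 / 14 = -478.93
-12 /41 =-0.29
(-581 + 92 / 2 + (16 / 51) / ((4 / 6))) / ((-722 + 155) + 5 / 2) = 18174 / 19193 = 0.95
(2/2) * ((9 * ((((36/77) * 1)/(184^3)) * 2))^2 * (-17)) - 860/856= -386470971331056379/384673431917637632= -1.00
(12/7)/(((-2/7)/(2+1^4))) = -18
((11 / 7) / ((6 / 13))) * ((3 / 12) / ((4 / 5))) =715 / 672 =1.06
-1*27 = -27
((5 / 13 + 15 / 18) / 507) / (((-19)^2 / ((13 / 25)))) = 1 / 288990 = 0.00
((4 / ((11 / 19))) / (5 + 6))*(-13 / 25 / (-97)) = 988 / 293425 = 0.00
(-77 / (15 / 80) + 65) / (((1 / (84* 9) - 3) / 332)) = 86759568 / 2267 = 38270.65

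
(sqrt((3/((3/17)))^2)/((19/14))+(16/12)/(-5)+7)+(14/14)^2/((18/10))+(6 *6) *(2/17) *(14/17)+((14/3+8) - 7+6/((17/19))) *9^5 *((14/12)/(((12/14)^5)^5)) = 9566458194962007125931490729/237937374748276162560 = 40205781.90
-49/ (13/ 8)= -392/ 13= -30.15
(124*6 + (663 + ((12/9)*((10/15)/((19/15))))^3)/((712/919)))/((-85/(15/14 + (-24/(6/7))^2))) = -463816403323915/31382065008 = -14779.66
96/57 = 32/19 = 1.68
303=303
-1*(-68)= 68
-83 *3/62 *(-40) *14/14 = 4980/31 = 160.65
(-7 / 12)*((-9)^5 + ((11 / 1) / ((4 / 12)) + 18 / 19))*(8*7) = 36628676 / 19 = 1927825.05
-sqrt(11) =-3.32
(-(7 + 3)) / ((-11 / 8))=80 / 11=7.27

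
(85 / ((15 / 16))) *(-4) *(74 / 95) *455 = -128536.70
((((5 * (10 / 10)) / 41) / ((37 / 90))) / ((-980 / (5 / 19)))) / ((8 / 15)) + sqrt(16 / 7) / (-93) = -4 * sqrt(7) / 651 - 3375 / 22597232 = -0.02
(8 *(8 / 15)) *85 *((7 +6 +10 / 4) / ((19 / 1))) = 16864 / 57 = 295.86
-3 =-3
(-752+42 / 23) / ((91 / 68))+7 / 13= -90165 / 161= -560.03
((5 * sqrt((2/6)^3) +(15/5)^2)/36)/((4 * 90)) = sqrt(3)/23328 +1/1440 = 0.00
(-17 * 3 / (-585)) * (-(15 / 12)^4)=-2125 / 9984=-0.21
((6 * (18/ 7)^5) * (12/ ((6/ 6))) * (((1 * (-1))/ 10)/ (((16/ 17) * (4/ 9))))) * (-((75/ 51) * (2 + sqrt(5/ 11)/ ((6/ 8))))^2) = 6377292000 * sqrt(55)/ 3142909 + 531441000/ 26411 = 35170.20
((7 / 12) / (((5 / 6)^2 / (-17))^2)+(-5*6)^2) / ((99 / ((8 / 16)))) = 43388 / 6875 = 6.31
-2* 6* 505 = -6060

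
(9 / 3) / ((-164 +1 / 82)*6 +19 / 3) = -369 / 120244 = -0.00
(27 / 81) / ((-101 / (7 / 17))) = -7 / 5151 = -0.00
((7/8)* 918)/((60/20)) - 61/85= 90791/340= 267.03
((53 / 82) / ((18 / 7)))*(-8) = -742 / 369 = -2.01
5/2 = 2.50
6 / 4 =3 / 2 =1.50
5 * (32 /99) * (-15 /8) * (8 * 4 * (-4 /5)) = 77.58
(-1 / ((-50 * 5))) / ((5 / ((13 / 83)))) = 0.00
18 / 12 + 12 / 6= 7 / 2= 3.50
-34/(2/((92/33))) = -1564/33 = -47.39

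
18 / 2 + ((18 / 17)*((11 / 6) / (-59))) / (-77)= 9.00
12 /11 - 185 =-2023 /11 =-183.91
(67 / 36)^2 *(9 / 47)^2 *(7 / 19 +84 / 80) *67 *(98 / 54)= 7943451593 / 362629440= 21.91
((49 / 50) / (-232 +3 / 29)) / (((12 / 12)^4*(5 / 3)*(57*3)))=-1421 / 95831250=-0.00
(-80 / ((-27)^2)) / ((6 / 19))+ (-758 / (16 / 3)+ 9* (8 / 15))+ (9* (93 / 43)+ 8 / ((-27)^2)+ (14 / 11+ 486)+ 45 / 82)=627068832077 / 1696499640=369.63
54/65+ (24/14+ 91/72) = 124781/32760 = 3.81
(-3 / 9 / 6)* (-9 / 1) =0.50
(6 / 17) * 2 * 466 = 5592 / 17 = 328.94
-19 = -19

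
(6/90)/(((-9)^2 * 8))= 1/9720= 0.00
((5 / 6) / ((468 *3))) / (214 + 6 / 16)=1 / 361179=0.00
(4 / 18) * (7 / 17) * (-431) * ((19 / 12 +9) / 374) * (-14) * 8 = 10728452 / 85833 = 124.99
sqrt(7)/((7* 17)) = sqrt(7)/119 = 0.02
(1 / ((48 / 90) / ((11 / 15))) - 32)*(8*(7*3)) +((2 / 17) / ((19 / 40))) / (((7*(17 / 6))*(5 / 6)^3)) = -5144.98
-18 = -18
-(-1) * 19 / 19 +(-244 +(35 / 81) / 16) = -314893 / 1296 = -242.97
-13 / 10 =-1.30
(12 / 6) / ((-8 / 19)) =-19 / 4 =-4.75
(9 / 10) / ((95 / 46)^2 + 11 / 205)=130134 / 624467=0.21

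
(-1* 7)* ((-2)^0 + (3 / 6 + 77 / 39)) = -1897 / 78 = -24.32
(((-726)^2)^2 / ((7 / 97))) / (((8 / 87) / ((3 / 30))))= 146526942337479 / 35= 4186484066785.11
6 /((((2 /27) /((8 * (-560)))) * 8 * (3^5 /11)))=-6160 /3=-2053.33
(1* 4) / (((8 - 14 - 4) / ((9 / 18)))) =-1 / 5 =-0.20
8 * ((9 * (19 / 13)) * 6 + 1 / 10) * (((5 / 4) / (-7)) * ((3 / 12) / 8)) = -10273 / 2912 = -3.53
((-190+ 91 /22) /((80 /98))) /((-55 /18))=1803249 /24200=74.51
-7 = -7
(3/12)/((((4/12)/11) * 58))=33/232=0.14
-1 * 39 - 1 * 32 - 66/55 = -361/5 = -72.20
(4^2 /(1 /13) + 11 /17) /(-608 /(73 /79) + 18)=-258931 /794206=-0.33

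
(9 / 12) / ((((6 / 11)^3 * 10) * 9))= 1331 / 25920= 0.05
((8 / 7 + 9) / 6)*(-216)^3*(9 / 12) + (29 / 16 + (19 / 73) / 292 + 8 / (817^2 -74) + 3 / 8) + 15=-727097509249553383 / 56906472560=-12777061.67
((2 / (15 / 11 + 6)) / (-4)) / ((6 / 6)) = -11 / 162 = -0.07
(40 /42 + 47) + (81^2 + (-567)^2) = 6890057 /21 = 328097.95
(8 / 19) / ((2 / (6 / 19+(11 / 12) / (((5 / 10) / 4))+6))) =3112 / 1083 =2.87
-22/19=-1.16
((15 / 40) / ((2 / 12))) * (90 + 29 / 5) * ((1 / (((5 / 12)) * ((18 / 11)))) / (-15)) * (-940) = 495286 / 25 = 19811.44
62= 62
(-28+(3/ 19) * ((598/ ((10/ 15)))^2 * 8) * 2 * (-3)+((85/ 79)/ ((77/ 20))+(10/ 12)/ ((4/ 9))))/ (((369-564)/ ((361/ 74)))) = 35709960395801/ 234073840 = 152558.53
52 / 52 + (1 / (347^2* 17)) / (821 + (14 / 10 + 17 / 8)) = 67510556933 / 67510556893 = 1.00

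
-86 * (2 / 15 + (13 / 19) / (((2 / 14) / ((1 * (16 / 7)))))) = -952.94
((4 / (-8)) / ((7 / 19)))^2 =361 / 196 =1.84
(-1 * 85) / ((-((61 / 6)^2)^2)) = 110160 / 13845841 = 0.01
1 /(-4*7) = -1 /28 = -0.04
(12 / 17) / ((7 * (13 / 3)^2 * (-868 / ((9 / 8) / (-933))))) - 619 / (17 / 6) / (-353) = 139536503985 / 225460029704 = 0.62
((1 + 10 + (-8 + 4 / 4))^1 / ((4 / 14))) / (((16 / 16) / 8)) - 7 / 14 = 223 / 2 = 111.50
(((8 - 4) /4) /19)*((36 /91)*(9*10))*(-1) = -1.87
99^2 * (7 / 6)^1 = 11434.50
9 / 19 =0.47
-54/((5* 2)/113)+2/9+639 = 29.02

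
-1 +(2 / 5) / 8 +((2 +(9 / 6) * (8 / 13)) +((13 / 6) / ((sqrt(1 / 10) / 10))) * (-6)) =513 / 260 - 130 * sqrt(10) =-409.12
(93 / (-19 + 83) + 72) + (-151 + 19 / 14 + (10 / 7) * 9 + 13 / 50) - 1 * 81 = -1613613 / 11200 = -144.07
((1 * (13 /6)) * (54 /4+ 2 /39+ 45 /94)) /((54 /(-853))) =-21936601 /45684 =-480.18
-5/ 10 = -1/ 2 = -0.50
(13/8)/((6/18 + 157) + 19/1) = 39/4232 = 0.01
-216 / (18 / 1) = -12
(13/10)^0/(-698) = -1/698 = -0.00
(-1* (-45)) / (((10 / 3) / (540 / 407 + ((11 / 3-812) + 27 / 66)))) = -17727399 / 1628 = -10889.07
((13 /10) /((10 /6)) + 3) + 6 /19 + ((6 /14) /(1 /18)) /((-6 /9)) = -49713 /6650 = -7.48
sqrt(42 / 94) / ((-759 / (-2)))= 2 *sqrt(987) / 35673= 0.00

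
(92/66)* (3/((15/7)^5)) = 773122/8353125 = 0.09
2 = 2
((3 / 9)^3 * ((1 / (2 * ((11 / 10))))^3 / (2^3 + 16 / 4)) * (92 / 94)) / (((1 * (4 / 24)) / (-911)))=-2619125 / 1689039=-1.55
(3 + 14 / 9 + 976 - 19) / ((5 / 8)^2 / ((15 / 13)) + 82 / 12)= 134.07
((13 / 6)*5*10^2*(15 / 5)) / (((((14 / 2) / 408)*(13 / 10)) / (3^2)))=1311428.57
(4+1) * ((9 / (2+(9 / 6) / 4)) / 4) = 90 / 19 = 4.74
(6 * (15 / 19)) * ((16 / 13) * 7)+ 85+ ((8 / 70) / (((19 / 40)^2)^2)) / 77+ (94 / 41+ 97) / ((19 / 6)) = 157.19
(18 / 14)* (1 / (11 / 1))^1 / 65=9 / 5005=0.00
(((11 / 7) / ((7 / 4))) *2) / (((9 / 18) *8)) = 22 / 49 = 0.45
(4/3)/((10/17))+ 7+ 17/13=2062/195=10.57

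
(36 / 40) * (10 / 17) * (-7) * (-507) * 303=9678123 / 17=569301.35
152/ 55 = 2.76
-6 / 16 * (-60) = 45 / 2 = 22.50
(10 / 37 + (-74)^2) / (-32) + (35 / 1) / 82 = -4143391 / 24272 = -170.71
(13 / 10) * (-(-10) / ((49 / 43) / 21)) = 1677 / 7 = 239.57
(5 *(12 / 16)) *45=675 / 4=168.75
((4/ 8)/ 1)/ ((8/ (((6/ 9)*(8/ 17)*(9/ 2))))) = 0.09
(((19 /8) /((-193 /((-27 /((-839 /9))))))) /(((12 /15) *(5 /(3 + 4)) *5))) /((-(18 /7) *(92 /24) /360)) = 678699 /14897284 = 0.05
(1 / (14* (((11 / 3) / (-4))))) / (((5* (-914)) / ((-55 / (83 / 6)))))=-18 / 265517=-0.00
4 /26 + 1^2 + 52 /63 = 1621 /819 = 1.98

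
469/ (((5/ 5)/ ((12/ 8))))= 1407/ 2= 703.50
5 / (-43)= -0.12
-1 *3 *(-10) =30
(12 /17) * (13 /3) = 52 /17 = 3.06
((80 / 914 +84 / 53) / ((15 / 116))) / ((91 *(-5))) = -361456 / 12716025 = -0.03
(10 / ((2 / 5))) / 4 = 25 / 4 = 6.25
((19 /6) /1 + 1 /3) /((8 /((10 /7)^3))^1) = 125 /98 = 1.28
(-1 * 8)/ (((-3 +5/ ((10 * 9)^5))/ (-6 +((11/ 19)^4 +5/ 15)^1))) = -6838768595520000/ 461719483609679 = -14.81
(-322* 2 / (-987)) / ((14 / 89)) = 4094 / 987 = 4.15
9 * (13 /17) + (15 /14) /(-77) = 125871 /18326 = 6.87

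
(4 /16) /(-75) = -1 /300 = -0.00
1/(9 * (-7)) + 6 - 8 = -2.02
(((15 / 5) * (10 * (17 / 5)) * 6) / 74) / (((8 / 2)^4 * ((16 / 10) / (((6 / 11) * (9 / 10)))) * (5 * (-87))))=-1377 / 60431360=-0.00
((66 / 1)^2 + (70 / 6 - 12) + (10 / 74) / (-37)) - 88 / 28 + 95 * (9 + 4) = 160635617 / 28749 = 5587.52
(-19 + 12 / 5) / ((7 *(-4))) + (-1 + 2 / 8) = -11 / 70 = -0.16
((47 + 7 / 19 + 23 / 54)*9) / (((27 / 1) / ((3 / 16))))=2.99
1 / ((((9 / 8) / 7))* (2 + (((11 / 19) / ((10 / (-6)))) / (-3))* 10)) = 266 / 135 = 1.97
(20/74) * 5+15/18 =485/222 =2.18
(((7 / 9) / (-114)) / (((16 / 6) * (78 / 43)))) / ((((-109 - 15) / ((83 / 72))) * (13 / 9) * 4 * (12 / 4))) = 24983 / 33025314816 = 0.00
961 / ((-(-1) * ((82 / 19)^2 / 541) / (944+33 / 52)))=9219238584581 / 349648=26367199.54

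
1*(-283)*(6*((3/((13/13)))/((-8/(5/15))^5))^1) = 283/442368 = 0.00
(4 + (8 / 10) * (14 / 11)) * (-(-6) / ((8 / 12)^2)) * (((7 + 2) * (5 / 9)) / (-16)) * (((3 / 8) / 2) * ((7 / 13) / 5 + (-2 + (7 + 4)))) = -206793 / 5720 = -36.15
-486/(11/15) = -7290/11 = -662.73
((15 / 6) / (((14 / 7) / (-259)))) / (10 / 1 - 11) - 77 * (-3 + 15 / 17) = 33103 / 68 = 486.81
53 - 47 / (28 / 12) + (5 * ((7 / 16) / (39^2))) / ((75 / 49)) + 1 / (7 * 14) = 587913727 / 17886960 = 32.87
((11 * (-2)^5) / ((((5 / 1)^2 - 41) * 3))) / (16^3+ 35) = 22 / 12393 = 0.00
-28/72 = -7/18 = -0.39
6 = 6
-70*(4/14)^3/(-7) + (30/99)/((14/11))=485/1029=0.47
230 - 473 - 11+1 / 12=-3047 / 12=-253.92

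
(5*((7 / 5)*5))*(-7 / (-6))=245 / 6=40.83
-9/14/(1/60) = -270/7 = -38.57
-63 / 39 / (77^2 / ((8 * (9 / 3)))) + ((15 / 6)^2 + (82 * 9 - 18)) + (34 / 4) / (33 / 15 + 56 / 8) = 184157319 / 253253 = 727.17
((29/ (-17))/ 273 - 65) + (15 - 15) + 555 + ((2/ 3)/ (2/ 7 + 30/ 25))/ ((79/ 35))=27649801/ 56406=490.19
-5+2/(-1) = -7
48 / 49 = 0.98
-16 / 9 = -1.78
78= 78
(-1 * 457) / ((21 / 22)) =-10054 / 21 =-478.76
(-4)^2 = 16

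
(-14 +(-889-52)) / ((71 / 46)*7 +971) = -43930 / 45163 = -0.97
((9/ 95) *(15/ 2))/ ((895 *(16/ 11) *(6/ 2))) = 0.00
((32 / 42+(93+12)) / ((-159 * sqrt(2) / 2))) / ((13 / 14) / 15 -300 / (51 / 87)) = 377570 * sqrt(2) / 290457861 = 0.00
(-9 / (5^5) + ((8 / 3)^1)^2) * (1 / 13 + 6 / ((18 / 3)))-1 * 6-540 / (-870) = 24129614 / 10603125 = 2.28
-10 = -10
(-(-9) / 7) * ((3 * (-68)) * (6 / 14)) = -5508 / 49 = -112.41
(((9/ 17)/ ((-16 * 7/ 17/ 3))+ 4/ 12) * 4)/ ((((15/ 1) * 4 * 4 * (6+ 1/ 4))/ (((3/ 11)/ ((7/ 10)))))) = 31/ 323400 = 0.00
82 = 82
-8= -8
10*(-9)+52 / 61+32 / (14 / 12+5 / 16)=-292402 / 4331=-67.51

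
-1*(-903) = 903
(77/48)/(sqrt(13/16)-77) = -5929/284553-77*sqrt(13)/1138212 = -0.02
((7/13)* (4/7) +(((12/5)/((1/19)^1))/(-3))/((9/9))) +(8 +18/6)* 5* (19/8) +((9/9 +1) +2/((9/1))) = 552029/4680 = 117.95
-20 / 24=-5 / 6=-0.83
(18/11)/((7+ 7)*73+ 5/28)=504/314831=0.00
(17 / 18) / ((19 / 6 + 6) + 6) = 17 / 273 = 0.06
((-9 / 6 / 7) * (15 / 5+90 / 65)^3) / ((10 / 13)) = -555579 / 23660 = -23.48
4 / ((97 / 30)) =120 / 97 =1.24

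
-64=-64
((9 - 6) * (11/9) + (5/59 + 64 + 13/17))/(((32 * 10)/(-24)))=-5.14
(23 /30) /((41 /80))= 184 /123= 1.50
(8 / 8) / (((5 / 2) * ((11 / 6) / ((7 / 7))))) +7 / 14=0.72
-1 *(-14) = 14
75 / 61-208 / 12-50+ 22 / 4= -22181 / 366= -60.60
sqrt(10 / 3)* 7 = 7* sqrt(30) / 3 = 12.78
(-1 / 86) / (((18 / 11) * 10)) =-11 / 15480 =-0.00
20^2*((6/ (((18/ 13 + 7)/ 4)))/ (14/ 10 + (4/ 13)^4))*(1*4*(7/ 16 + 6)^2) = 984761859250/ 7310521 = 134704.74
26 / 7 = 3.71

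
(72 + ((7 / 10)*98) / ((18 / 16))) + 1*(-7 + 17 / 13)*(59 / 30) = 121.78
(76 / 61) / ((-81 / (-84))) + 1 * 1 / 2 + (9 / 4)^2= 180631 / 26352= 6.85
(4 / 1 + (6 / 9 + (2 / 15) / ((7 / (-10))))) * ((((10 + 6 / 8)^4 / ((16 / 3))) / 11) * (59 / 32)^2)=559339775207 / 161480704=3463.82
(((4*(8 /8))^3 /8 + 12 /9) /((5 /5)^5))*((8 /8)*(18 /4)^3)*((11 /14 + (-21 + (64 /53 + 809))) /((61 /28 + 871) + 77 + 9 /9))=997083675 /1411549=706.38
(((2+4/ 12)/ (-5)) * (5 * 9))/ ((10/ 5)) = -21/ 2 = -10.50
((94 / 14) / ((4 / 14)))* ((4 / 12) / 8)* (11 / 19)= 517 / 912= 0.57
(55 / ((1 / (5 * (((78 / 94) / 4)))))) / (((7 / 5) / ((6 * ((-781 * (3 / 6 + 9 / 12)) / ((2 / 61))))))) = -38321229375 / 5264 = -7279868.80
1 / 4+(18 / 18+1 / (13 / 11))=109 / 52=2.10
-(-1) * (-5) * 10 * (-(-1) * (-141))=7050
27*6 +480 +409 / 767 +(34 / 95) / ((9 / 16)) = 421780913 / 655785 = 643.17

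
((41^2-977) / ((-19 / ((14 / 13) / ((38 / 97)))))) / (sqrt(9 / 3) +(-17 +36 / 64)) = 122372096 * sqrt(3) / 321005893 +2011491328 / 321005893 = 6.93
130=130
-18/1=-18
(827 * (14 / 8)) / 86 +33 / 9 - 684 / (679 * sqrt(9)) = 14126233 / 700728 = 20.16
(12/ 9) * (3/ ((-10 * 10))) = -1/ 25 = -0.04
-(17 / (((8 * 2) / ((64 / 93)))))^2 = -4624 / 8649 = -0.53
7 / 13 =0.54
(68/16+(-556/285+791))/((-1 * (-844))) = 904361/962160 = 0.94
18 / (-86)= -9 / 43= -0.21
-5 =-5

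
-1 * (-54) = 54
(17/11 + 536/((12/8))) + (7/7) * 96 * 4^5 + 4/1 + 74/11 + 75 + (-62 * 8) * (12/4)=3209600/33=97260.61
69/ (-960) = -23/ 320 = -0.07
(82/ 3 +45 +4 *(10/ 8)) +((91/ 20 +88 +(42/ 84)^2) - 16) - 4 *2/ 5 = 2288/ 15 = 152.53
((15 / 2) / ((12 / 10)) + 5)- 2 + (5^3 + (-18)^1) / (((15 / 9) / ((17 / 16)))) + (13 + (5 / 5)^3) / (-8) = 6057 / 80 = 75.71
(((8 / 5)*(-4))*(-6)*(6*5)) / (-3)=-384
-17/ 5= -3.40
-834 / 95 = -8.78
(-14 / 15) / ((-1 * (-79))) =-14 / 1185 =-0.01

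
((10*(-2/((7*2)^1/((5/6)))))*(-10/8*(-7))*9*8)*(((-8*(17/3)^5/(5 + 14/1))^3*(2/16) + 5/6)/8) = 45798768803653062456125/262451074968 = 174504024451.94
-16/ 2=-8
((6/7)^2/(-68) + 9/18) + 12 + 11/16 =175619/13328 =13.18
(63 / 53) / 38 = 63 / 2014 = 0.03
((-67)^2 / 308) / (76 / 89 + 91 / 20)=1997605 / 740663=2.70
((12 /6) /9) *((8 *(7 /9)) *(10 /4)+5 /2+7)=451 /81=5.57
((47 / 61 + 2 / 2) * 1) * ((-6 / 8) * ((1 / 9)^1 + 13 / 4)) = -1089 / 244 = -4.46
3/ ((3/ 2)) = 2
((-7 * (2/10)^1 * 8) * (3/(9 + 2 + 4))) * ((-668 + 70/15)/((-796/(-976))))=27328/15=1821.87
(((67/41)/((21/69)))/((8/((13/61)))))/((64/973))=2784587/1280512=2.17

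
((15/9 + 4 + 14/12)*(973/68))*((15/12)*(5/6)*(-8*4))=-997325/306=-3259.23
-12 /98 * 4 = -24 /49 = -0.49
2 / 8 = 0.25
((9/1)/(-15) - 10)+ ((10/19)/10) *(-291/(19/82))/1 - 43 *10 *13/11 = -11612823/19855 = -584.88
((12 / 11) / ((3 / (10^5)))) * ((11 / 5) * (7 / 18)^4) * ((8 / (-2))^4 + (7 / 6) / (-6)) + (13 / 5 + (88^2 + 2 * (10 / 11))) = 1545282617737 / 3247695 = 475809.03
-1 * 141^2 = -19881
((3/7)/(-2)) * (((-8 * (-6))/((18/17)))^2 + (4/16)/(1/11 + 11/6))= -440.41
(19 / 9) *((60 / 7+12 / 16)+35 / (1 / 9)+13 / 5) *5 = 869611 / 252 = 3450.84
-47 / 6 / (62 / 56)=-7.08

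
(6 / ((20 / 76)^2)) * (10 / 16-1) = -3249 / 100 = -32.49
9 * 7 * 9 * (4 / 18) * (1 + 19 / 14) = 297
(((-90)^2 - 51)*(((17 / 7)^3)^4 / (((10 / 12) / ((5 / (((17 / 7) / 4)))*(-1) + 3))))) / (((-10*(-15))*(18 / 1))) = -8183683303610761171 / 10380965400750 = -788335.48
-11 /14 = -0.79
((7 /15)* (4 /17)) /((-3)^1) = -28 /765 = -0.04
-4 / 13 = -0.31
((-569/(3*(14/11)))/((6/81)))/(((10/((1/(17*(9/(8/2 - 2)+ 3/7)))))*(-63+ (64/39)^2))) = 28559817/717305140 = 0.04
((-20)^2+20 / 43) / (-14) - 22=-2176 / 43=-50.60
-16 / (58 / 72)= -576 / 29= -19.86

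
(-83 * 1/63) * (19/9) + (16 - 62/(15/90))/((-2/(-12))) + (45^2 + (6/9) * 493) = 121840/567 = 214.89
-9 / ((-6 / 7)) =21 / 2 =10.50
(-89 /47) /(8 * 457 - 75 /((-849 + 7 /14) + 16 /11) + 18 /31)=-0.00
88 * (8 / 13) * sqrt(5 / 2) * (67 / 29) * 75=1768800 * sqrt(10) / 377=14836.70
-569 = -569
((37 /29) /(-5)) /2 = -37 /290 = -0.13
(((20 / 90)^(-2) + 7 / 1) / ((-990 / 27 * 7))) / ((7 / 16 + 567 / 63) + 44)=-218 / 109725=-0.00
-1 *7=-7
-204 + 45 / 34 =-6891 / 34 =-202.68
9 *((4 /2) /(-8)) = -9 /4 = -2.25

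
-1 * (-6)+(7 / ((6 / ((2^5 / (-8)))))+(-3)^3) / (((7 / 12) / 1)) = -338 / 7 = -48.29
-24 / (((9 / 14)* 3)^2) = -1568 / 243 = -6.45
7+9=16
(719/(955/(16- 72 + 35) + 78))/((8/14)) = 105693/2732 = 38.69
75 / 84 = 25 / 28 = 0.89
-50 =-50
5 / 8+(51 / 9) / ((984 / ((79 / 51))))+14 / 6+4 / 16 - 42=-38.78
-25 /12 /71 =-25 /852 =-0.03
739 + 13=752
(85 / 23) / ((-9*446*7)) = -85 / 646254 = -0.00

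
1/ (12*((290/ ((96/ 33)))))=4/ 4785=0.00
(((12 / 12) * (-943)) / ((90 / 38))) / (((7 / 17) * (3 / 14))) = -609178 / 135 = -4512.43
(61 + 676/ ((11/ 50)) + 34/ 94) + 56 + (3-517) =1383538/ 517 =2676.09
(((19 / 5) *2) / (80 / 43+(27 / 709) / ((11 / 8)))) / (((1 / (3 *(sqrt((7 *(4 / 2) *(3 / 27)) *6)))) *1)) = 36.89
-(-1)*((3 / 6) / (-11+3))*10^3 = -125 / 2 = -62.50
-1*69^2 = -4761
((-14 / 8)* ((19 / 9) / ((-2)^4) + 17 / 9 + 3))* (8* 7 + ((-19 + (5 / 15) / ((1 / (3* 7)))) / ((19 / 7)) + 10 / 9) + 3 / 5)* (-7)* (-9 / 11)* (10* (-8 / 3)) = 538053467 / 7524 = 71511.63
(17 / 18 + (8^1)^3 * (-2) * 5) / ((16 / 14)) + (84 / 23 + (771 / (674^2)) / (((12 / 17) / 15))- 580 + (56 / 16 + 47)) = -941288920147 / 188070264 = -5004.99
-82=-82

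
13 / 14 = 0.93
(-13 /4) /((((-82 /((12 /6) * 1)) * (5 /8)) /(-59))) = -1534 /205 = -7.48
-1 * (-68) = 68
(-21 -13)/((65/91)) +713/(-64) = -18797/320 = -58.74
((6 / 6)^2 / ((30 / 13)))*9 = 39 / 10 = 3.90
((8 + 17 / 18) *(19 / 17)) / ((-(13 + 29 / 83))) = -253897 / 339048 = -0.75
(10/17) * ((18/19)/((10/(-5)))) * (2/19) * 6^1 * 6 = -6480/6137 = -1.06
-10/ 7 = -1.43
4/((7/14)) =8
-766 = -766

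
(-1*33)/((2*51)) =-11/34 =-0.32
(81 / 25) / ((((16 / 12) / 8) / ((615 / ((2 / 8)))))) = 239112 / 5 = 47822.40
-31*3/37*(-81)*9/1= 1832.35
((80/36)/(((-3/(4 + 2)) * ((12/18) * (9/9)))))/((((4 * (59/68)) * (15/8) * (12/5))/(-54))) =1360/59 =23.05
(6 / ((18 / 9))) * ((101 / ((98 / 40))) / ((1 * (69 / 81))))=145.18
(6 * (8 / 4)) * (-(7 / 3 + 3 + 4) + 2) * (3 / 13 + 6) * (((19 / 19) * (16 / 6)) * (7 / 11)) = -12096 / 13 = -930.46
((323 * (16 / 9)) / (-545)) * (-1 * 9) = 5168 / 545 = 9.48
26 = 26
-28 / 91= -4 / 13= -0.31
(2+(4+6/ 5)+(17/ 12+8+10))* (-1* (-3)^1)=1597/ 20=79.85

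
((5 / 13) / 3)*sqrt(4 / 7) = 10*sqrt(7) / 273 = 0.10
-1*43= -43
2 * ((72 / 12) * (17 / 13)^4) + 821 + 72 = 26507225 / 28561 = 928.09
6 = 6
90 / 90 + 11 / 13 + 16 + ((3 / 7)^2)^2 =558085 / 31213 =17.88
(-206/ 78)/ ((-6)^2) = -103/ 1404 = -0.07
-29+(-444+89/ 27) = -12682/ 27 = -469.70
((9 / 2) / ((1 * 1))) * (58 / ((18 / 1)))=29 / 2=14.50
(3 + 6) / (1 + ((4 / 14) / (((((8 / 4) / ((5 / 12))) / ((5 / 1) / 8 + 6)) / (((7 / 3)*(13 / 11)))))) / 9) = 256608 / 31957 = 8.03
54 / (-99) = -6 / 11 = -0.55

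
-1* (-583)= 583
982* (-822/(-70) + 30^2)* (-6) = -188019612/35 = -5371988.91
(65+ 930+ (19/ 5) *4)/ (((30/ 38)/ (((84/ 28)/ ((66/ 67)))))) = 6429923/ 1650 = 3896.92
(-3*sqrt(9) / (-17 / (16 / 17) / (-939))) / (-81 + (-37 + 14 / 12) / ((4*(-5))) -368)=3245184 / 3101837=1.05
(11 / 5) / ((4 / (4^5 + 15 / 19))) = 214181 / 380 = 563.63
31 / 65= 0.48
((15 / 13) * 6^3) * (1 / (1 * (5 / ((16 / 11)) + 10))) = 10368 / 559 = 18.55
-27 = -27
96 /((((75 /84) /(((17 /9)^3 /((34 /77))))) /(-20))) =-32820.89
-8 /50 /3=-4 /75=-0.05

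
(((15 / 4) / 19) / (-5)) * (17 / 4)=-51 / 304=-0.17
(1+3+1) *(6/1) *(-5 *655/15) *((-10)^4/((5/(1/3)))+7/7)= -13119650/3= -4373216.67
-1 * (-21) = 21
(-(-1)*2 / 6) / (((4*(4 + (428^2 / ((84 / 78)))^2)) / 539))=26411 / 17013083575344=0.00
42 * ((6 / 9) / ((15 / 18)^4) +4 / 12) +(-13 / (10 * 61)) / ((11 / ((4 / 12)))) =181321363 / 2516250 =72.06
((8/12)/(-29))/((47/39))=-26/1363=-0.02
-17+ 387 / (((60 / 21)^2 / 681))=12907003 / 400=32267.51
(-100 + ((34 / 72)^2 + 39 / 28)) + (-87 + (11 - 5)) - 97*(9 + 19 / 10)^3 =-142654021567 / 1134000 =-125797.20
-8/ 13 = -0.62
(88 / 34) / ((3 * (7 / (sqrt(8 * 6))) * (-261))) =-176 * sqrt(3) / 93177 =-0.00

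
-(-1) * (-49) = -49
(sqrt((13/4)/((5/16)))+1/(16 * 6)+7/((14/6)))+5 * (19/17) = 2 * sqrt(65)/5+14033/1632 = 11.82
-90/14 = -45/7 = -6.43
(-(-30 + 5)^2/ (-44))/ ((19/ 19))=625/ 44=14.20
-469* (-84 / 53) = 39396 / 53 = 743.32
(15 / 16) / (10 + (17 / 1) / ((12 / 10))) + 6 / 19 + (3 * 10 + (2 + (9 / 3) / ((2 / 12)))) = 221963 / 4408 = 50.35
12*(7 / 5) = 84 / 5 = 16.80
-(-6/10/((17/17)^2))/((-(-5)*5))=3/125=0.02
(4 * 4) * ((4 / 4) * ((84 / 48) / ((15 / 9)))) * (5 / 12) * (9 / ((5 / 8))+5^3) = 4879 / 5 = 975.80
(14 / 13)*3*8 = 336 / 13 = 25.85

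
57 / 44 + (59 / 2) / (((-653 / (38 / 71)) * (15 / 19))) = 38703209 / 30599580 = 1.26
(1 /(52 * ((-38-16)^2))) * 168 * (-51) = -119 /2106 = -0.06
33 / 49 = 0.67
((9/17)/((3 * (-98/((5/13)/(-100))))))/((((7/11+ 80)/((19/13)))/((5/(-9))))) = -209/2996860776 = -0.00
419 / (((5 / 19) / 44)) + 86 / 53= 18565482 / 265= 70058.42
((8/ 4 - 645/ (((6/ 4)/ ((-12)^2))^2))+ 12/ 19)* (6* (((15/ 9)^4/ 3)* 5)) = -458666463.61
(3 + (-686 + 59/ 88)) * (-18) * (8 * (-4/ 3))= -1441080/ 11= -131007.27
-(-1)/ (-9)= -1/ 9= -0.11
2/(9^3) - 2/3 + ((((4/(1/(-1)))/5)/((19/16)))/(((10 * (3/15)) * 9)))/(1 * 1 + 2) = -46844/69255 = -0.68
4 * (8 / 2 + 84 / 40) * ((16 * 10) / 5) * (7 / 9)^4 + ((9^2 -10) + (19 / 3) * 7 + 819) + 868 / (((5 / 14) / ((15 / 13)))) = 1716255097 / 426465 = 4024.38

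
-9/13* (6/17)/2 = -27/221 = -0.12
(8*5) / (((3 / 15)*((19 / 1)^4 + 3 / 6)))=400 / 260643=0.00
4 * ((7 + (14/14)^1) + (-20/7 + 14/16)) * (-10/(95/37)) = -12469/133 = -93.75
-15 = -15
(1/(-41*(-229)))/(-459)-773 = -3331282924/4309551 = -773.00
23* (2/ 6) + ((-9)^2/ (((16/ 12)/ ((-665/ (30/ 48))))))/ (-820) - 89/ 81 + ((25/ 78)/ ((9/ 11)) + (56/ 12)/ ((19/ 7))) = 358899214/ 4101435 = 87.51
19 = 19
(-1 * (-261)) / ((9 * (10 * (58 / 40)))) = 2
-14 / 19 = -0.74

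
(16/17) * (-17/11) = -16/11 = -1.45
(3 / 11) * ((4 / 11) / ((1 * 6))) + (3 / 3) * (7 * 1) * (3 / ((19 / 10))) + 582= 1363466 / 2299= 593.07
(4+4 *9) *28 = 1120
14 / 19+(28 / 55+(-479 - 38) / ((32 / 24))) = -1615587 / 4180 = -386.50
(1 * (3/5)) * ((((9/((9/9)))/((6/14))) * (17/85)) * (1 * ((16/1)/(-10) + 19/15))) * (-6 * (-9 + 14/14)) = -1008/25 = -40.32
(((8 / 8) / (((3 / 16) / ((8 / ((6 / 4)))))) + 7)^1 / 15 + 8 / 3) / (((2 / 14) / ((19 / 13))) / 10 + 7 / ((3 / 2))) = 180614 / 167931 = 1.08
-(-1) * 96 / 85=96 / 85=1.13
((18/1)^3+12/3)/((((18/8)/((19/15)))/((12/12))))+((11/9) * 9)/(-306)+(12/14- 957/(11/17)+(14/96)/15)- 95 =440125163/257040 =1712.28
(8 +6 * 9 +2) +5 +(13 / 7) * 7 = 82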